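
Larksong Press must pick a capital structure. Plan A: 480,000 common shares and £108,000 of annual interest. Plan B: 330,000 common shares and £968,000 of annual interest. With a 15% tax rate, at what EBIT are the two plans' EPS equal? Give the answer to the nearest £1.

£2,860,000

At indifference, (EBIT − 108,000)(1 − t)/480,000 = (EBIT − 968,000)(1 − t)/330,000.
The (1 − t) factor cancels: (EBIT − 108,000) × 330,000 = (EBIT − 968,000) × 480,000.
EBIT × (480,000 − 330,000) = 968,000 × 480,000 − 108,000 × 330,000 = 429,000,000,000, so EBIT = 429,000,000,000 ÷ 150,000 = 2,860,000.00.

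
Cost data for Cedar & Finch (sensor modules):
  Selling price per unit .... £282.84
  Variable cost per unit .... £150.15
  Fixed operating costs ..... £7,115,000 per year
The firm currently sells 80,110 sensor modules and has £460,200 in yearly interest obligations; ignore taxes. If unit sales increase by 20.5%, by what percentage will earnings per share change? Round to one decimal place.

At 80,110 units, contribution = 80,110 × £132.69 = £10,629,795.90.
Subtracting fixed costs: EBIT = £10,629,795.90 − £7,115,000 = £3,514,795.90.
After interest of £460,200.00, pre-tax earnings = £3,054,595.90.
Degree of combined leverage = contribution ÷ (EBIT − I) = £10,629,795.90 ÷ £3,054,595.90 = 3.4799.
EPS therefore changes by 3.4799 × (+20.5%) = +71.3%.

+71.3%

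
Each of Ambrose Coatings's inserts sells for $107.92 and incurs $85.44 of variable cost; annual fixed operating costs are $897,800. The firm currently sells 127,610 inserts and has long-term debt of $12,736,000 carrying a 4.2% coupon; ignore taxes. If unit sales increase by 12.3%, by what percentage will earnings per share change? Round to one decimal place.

+24.6%

At 127,610 units, contribution = 127,610 × $22.48 = $2,868,672.80.
Operating income = contribution − fixed costs = $2,868,672.80 − $897,800 = $1,970,872.80.
After interest of $534,912.00, pre-tax earnings = $1,435,960.80.
Degree of combined leverage = contribution ÷ (EBIT − I) = $2,868,672.80 ÷ $1,435,960.80 = 1.9977.
EPS therefore changes by 1.9977 × (+12.3%) = +24.6%.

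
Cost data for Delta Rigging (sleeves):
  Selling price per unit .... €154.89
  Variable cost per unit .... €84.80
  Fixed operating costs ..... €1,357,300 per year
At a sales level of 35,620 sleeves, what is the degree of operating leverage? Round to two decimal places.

At 35,620 units, contribution = 35,620 × €70.09 = €2,496,605.80.
Subtracting fixed costs: EBIT = €2,496,605.80 − €1,357,300 = €1,139,305.80.
DOL = contribution ÷ EBIT = €2,496,605.80 ÷ €1,139,305.80 = 2.1913.

2.19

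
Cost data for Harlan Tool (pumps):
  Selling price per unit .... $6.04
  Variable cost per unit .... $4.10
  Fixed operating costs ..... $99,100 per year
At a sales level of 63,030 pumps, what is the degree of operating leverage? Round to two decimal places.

5.28

Contribution at this volume is 63,030 × $1.94 = $122,278.20.
Operating income = contribution − fixed costs = $122,278.20 − $99,100 = $23,178.20.
Degree of operating leverage = $122,278.20 / $23,178.20 = 5.2756.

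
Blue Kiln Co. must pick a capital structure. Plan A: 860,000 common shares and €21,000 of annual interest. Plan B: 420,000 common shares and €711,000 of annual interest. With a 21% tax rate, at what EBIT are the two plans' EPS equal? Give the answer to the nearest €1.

Set EPS_A = EPS_B: (EBIT − €21,000)(1 − 0.21) ÷ 860,000 = (EBIT − €711,000)(1 − 0.21) ÷ 420,000.
The (1 − t) factor cancels: (EBIT − 21,000) × 420,000 = (EBIT − 711,000) × 860,000.
Solving, EBIT = (711,000·860,000 − 21,000·420,000) / (860,000 − 420,000) = 602,640,000,000 / 440,000 = 1,369,636.36.

€1,369,636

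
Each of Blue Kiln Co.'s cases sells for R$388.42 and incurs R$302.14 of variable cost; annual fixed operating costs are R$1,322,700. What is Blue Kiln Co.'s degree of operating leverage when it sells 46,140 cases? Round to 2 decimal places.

1.50

At 46,140 units, contribution = 46,140 × R$86.28 = R$3,980,959.20.
Operating income = contribution − fixed costs = R$3,980,959.20 − R$1,322,700 = R$2,658,259.20.
DOL = contribution ÷ EBIT = R$3,980,959.20 ÷ R$2,658,259.20 = 1.4976.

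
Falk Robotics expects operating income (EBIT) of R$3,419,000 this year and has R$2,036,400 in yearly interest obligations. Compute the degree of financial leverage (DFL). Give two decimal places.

Interest = R$2,036,400.00.
Degree of financial leverage = EBIT / (EBIT − interest) = R$3,419,000 / R$1,382,600.00 = 2.4729.

2.47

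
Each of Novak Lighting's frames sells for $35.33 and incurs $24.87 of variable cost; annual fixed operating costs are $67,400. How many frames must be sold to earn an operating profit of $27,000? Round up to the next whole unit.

Unit CM = price − variable cost = $35.33 − $24.87 = $10.46.
Required volume = (fixed costs + target profit) ÷ CM = ($67,400 + $27,000) ÷ $10.46 = 9,024.86, so 9,025 frames.

9,025 frames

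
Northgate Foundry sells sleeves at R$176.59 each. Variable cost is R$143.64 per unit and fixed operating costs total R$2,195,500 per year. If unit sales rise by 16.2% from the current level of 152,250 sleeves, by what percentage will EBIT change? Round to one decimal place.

+28.8%

Total contribution margin = 152,250 × R$32.95 = R$5,016,637.50.
EBIT = R$5,016,637.50 − R$2,195,500 = R$2,821,137.50.
So DOL = total CM / EBIT = R$5,016,637.50 / R$2,821,137.50 = 1.7782.
So EBIT moves 1.7782 × (+16.2%) = +28.8%.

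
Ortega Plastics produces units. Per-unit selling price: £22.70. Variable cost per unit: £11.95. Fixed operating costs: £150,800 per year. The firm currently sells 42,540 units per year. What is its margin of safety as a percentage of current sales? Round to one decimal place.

Each unit contributes £22.70 − £11.95 = £10.75. Break-even units = £150,800 ÷ £10.75 = 14,027.91; break-even revenue = 14,027.91 × £22.70 = £318,433.49.
Current sales = 42,540 × £22.70 = £965,658.00.
Margin of safety = (£965,658.00 − £318,433.49) ÷ £965,658.00 = 67.0%.

67.0%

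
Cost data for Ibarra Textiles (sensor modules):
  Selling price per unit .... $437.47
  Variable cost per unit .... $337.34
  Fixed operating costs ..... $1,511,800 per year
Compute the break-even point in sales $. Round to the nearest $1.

CM per unit = $437.47 − $337.34 = $100.13; CM ratio = $100.13 / $437.47 = 0.2289.
Break-even revenue = fixed costs × price ÷ CM = $1,511,800 × $437.47 ÷ $100.13 = $6,605,085.

$6,605,085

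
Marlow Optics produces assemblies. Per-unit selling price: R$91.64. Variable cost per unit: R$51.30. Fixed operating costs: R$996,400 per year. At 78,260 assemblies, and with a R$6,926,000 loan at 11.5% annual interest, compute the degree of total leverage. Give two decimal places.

2.31

Total contribution margin = 78,260 × R$40.34 = R$3,157,008.40.
Operating income = contribution − fixed costs = R$3,157,008.40 − R$996,400 = R$2,160,608.40. Interest = R$796,490.00, so EBIT − I = R$1,364,118.40.
DCL = contribution ÷ (EBIT − I) = R$3,157,008.40 ÷ R$1,364,118.40 = 2.3143.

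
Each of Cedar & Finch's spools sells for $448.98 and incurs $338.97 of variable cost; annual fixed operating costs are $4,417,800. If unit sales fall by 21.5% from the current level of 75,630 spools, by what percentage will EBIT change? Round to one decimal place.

-45.8%

Contribution at this volume is 75,630 × $110.01 = $8,320,056.30.
Subtracting fixed costs: EBIT = $8,320,056.30 − $4,417,800 = $3,902,256.30.
DOL = contribution ÷ EBIT = $8,320,056.30 ÷ $3,902,256.30 = 2.1321.
%ΔEBIT = DOL × %ΔSales = 2.1321 × -21.5% = -45.8%.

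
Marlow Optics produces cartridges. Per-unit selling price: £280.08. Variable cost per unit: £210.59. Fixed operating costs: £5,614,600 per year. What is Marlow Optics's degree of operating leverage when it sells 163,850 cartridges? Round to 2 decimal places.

At 163,850 units, contribution = 163,850 × £69.49 = £11,385,936.50.
EBIT = £11,385,936.50 − £5,614,600 = £5,771,336.50.
Degree of operating leverage = £11,385,936.50 / £5,771,336.50 = 1.9728.

1.97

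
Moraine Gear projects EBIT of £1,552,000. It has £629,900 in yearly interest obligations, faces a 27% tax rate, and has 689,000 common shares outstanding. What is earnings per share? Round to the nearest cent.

£0.98

Pre-tax income = £1,552,000 − £629,900.00 = £922,100.00.
After tax at 27%: net income = £922,100.00 × 0.73 = £673,133.00.
Per share: £673,133.00 / 689,000 shares = £0.98.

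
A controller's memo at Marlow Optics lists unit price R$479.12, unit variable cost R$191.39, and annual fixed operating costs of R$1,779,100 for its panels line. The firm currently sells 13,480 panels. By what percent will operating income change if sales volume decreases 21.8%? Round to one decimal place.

-40.3%

At 13,480 units, contribution = 13,480 × R$287.73 = R$3,878,600.40.
Subtracting fixed costs: EBIT = R$3,878,600.40 − R$1,779,100 = R$2,099,500.40.
DOL = contribution ÷ EBIT = R$3,878,600.40 ÷ R$2,099,500.40 = 1.8474.
Operating income changes by 1.8474 × -21.8% = -40.3%.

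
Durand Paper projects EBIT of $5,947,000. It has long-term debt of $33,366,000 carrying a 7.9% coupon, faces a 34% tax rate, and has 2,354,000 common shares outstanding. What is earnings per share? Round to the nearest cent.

$0.93

Interest = $2,635,914.00, so EBT = $5,947,000 − $2,635,914.00 = $3,311,086.00.
After tax at 34%: net income = $3,311,086.00 × 0.66 = $2,185,316.76.
EPS = $2,185,316.76 ÷ 2,354,000 = $0.93.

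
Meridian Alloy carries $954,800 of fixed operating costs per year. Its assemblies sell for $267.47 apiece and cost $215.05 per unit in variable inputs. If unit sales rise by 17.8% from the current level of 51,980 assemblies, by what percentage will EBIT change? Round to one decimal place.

+27.4%

At 51,980 units, contribution = 51,980 × $52.42 = $2,724,791.60.
EBIT = $2,724,791.60 − $954,800 = $1,769,991.60.
Degree of operating leverage = $2,724,791.60 / $1,769,991.60 = 1.5394.
So EBIT moves 1.5394 × (+17.8%) = +27.4%.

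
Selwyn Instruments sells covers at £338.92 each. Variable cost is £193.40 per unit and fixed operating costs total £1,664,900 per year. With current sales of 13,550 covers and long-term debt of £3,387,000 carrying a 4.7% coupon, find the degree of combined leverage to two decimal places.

At 13,550 units, contribution = 13,550 × £145.52 = £1,971,796.00.
Operating income = contribution − fixed costs = £1,971,796.00 − £1,664,900 = £306,896.00. Interest = £159,189.00, so EBIT − I = £147,707.00.
DCL = contribution ÷ (EBIT − I) = £1,971,796.00 ÷ £147,707.00 = 13.3494.

13.35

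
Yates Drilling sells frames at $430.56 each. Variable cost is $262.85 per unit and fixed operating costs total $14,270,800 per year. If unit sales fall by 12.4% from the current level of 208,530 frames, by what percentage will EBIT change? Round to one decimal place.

-20.9%

Total contribution margin = 208,530 × $167.71 = $34,972,566.30.
EBIT = $34,972,566.30 − $14,270,800 = $20,701,766.30.
So DOL = total CM / EBIT = $34,972,566.30 / $20,701,766.30 = 1.6894.
%ΔEBIT = DOL × %ΔSales = 1.6894 × -12.4% = -20.9%.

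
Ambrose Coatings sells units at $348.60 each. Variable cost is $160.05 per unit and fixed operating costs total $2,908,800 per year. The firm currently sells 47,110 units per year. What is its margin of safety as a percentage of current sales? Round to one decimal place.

67.3%

Each unit contributes $348.60 − $160.05 = $188.55. Break-even units = $2,908,800 ÷ $188.55 = 15,427.21; break-even revenue = 15,427.21 × $348.60 = $5,377,924.58.
Current sales = 47,110 × $348.60 = $16,422,546.00.
Margin of safety = ($16,422,546.00 − $5,377,924.58) ÷ $16,422,546.00 = 67.3%.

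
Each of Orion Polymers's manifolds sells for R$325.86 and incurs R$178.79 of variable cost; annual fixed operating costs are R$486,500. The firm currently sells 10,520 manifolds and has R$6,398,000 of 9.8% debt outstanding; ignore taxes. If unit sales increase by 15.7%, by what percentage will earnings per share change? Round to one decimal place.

At 10,520 units, contribution = 10,520 × R$147.07 = R$1,547,176.40.
Subtracting fixed costs: EBIT = R$1,547,176.40 − R$486,500 = R$1,060,676.40.
Interest = R$627,004.00, so EBIT − I = R$433,672.40.
Degree of combined leverage = contribution ÷ (EBIT − I) = R$1,547,176.40 ÷ R$433,672.40 = 3.5676.
EPS therefore changes by 3.5676 × (+15.7%) = +56.0%.

+56.0%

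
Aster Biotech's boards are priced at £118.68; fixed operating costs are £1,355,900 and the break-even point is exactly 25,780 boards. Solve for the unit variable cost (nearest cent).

£66.08

At break-even, FC = Q × (P − VC), so P − VC = £1,355,900 ÷ 25,780 = £52.5950.
Variable cost per unit = £118.68 − £52.5950 = £66.08.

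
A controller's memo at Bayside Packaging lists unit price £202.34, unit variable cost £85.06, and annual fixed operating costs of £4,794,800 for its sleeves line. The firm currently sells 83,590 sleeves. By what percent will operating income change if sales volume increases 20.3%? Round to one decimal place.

At 83,590 units, contribution = 83,590 × £117.28 = £9,803,435.20.
Operating income = contribution − fixed costs = £9,803,435.20 − £4,794,800 = £5,008,635.20.
So DOL = total CM / EBIT = £9,803,435.20 / £5,008,635.20 = 1.9573.
%ΔEBIT = DOL × %ΔSales = 1.9573 × +20.3% = +39.7%.

+39.7%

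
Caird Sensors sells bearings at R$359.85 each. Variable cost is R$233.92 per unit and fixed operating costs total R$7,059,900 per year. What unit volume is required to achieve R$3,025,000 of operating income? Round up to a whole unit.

Each unit contributes R$359.85 − R$233.92 = R$125.93.
Need Q such that Q × R$125.93 − R$7,059,900 = R$3,025,000, i.e. Q = R$10,084,900 / R$125.93 = 80,083.38 → 80,084.

80,084 bearings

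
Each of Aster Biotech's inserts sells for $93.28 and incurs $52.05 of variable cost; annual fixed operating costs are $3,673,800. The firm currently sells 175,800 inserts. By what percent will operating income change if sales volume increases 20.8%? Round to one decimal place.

Contribution at this volume is 175,800 × $41.23 = $7,248,234.00.
EBIT = $7,248,234.00 − $3,673,800 = $3,574,434.00.
Degree of operating leverage = $7,248,234.00 / $3,574,434.00 = 2.0278.
%ΔEBIT = DOL × %ΔSales = 2.0278 × +20.8% = +42.2%.

+42.2%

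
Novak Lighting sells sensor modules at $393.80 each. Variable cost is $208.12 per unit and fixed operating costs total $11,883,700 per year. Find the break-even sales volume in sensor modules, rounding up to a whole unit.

64,001 sensor modules

Contribution margin per unit = $393.80 − $208.12 = $185.68.
Break-even volume = fixed costs ÷ CM per unit = $11,883,700 ÷ $185.68 = 64,000.97, so 64,001 sensor modules.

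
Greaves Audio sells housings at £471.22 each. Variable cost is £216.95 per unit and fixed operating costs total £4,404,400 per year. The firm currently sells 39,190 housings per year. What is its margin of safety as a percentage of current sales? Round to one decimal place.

55.8%

Each unit contributes £471.22 − £216.95 = £254.27. Break-even units = £4,404,400 ÷ £254.27 = 17,321.74; break-even revenue = 17,321.74 × £471.22 = £8,162,352.49.
Current sales = 39,190 × £471.22 = £18,467,111.80.
Margin of safety = (£18,467,111.80 − £8,162,352.49) ÷ £18,467,111.80 = 55.8%.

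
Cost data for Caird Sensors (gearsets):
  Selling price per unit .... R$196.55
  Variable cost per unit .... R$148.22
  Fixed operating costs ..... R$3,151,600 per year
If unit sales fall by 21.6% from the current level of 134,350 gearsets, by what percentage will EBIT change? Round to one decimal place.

Total contribution margin = 134,350 × R$48.33 = R$6,493,135.50.
Operating income = contribution − fixed costs = R$6,493,135.50 − R$3,151,600 = R$3,341,535.50.
So DOL = total CM / EBIT = R$6,493,135.50 / R$3,341,535.50 = 1.9432.
Operating income changes by 1.9432 × -21.6% = -42.0%.

-42.0%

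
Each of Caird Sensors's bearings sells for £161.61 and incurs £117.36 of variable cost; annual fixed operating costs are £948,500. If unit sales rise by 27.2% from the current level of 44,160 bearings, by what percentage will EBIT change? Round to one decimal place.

At 44,160 units, contribution = 44,160 × £44.25 = £1,954,080.00.
EBIT = £1,954,080.00 − £948,500 = £1,005,580.00.
DOL = contribution ÷ EBIT = £1,954,080.00 ÷ £1,005,580.00 = 1.9432.
%ΔEBIT = DOL × %ΔSales = 1.9432 × +27.2% = +52.9%.

+52.9%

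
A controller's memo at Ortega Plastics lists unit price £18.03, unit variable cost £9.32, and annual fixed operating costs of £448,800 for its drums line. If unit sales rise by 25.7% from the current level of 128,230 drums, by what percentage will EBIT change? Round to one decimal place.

Contribution at this volume is 128,230 × £8.71 = £1,116,883.30.
Operating income = contribution − fixed costs = £1,116,883.30 − £448,800 = £668,083.30.
DOL = contribution ÷ EBIT = £1,116,883.30 ÷ £668,083.30 = 1.6718.
Operating income changes by 1.6718 × +25.7% = +43.0%.

+43.0%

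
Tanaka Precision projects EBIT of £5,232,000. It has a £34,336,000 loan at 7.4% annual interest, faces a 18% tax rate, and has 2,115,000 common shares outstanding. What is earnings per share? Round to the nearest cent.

Pre-tax income = £5,232,000 − £2,540,864.00 = £2,691,136.00.
Net income = £2,691,136.00 × (1 − 0.18) = £2,206,731.52.
EPS = £2,206,731.52 ÷ 2,115,000 = £1.04.

£1.04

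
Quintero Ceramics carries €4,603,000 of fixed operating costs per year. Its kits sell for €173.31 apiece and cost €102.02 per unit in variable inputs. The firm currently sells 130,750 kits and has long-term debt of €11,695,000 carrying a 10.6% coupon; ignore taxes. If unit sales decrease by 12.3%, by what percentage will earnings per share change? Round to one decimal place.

-33.0%

Total contribution margin = 130,750 × €71.29 = €9,321,167.50.
Subtracting fixed costs: EBIT = €9,321,167.50 − €4,603,000 = €4,718,167.50.
Interest = €1,239,670.00, so EBIT − I = €3,478,497.50.
DCL = total CM / (EBIT − I) = €9,321,167.50 / €3,478,497.50 = 2.6797.
EPS therefore changes by 2.6797 × (-12.3%) = -33.0%.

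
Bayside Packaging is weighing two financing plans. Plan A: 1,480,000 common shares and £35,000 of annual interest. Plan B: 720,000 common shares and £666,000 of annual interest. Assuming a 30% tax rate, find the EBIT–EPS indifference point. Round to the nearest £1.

At indifference, (EBIT − 35,000)(1 − t)/1,480,000 = (EBIT − 666,000)(1 − t)/720,000.
Cancelling (1 − t) and cross-multiplying: 720,000·(EBIT − 35,000) = 1,480,000·(EBIT − 666,000).
Solving, EBIT = (666,000·1,480,000 − 35,000·720,000) / (1,480,000 − 720,000) = 960,480,000,000 / 760,000 = 1,263,789.47.

£1,263,789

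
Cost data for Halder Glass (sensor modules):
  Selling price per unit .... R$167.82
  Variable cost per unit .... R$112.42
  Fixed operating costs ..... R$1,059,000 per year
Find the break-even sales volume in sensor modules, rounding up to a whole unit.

19,116 sensor modules

Each unit contributes R$167.82 − R$112.42 = R$55.40.
Break-even volume = fixed costs ÷ CM per unit = R$1,059,000 ÷ R$55.40 = 19,115.52, so 19,116 sensor modules.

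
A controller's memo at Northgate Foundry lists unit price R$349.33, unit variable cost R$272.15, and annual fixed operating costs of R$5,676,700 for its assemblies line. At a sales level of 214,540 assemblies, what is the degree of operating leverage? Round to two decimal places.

At 214,540 units, contribution = 214,540 × R$77.18 = R$16,558,197.20.
Operating income = contribution − fixed costs = R$16,558,197.20 − R$5,676,700 = R$10,881,497.20.
DOL = contribution ÷ EBIT = R$16,558,197.20 ÷ R$10,881,497.20 = 1.5217.

1.52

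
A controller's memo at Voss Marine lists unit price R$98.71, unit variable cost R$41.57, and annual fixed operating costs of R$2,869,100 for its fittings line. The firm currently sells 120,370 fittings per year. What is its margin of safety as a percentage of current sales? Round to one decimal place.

58.3%

Each unit contributes R$98.71 − R$41.57 = R$57.14. Break-even units = R$2,869,100 ÷ R$57.14 = 50,211.76; break-even revenue = 50,211.76 × R$98.71 = R$4,956,402.89.
Actual sales revenue = 120,370 × R$98.71 = R$11,881,722.70.
Margin of safety = (R$11,881,722.70 − R$4,956,402.89) ÷ R$11,881,722.70 = 58.3%.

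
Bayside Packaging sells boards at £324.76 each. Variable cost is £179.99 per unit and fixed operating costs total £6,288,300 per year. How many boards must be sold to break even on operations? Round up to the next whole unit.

43,437 boards

Contribution margin per unit = £324.76 − £179.99 = £144.77.
Break-even Q = £6,288,300 / £144.77 = 43,436.49 → 43,437 boards.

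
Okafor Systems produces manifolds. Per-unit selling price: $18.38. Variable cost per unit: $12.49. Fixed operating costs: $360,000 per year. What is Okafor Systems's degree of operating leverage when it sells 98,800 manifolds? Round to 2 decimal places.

Contribution at this volume is 98,800 × $5.89 = $581,932.00.
Subtracting fixed costs: EBIT = $581,932.00 − $360,000 = $221,932.00.
Degree of operating leverage = $581,932.00 / $221,932.00 = 2.6221.

2.62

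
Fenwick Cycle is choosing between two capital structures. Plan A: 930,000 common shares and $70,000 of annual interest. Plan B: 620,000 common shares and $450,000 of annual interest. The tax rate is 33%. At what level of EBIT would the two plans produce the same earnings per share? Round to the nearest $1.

$1,210,000

At indifference, (EBIT − 70,000)(1 − t)/930,000 = (EBIT − 450,000)(1 − t)/620,000.
The (1 − t) factor cancels: (EBIT − 70,000) × 620,000 = (EBIT − 450,000) × 930,000.
EBIT × (930,000 − 620,000) = 450,000 × 930,000 − 70,000 × 620,000 = 375,100,000,000, so EBIT = 375,100,000,000 ÷ 310,000 = 1,210,000.00.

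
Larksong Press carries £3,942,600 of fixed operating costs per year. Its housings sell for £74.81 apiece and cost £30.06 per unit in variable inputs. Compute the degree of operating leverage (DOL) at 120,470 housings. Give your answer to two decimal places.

3.72

Total contribution margin = 120,470 × £44.75 = £5,391,032.50.
Operating income = contribution − fixed costs = £5,391,032.50 − £3,942,600 = £1,448,432.50.
DOL = contribution ÷ EBIT = £5,391,032.50 ÷ £1,448,432.50 = 3.7220.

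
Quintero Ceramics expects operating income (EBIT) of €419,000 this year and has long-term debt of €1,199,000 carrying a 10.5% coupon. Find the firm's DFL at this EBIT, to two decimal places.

Annual interest charges come to €125,895.00.
DFL = EBIT ÷ (EBIT − I) = €419,000 ÷ (€419,000 − €125,895.00) = €419,000 ÷ €293,105.00 = 1.4295.

1.43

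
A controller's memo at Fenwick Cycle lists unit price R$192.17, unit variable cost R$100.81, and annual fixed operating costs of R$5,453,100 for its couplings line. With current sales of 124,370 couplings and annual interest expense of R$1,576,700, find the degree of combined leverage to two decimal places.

2.62

Contribution at this volume is 124,370 × R$91.36 = R$11,362,443.20.
Operating income = contribution − fixed costs = R$11,362,443.20 − R$5,453,100 = R$5,909,343.20. Interest = R$1,576,700.00.
DOL = R$11,362,443.20 ÷ R$5,909,343.20 = 1.9228; DFL = R$5,909,343.20 ÷ R$4,332,643.20 = 1.3639.
Combined leverage = 1.9228 × 1.3639 = 2.6225.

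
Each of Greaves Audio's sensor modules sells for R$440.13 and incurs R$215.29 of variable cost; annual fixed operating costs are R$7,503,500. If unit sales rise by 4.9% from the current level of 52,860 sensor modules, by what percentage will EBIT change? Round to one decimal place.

Total contribution margin = 52,860 × R$224.84 = R$11,885,042.40.
Operating income = contribution − fixed costs = R$11,885,042.40 − R$7,503,500 = R$4,381,542.40.
So DOL = total CM / EBIT = R$11,885,042.40 / R$4,381,542.40 = 2.7125.
%ΔEBIT = DOL × %ΔSales = 2.7125 × +4.9% = +13.3%.

+13.3%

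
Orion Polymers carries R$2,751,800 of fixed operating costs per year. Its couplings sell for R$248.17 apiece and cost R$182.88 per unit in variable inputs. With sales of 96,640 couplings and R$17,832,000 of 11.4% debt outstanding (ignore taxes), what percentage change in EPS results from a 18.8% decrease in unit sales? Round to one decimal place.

Total contribution margin = 96,640 × R$65.29 = R$6,309,625.60.
EBIT = R$6,309,625.60 − R$2,751,800 = R$3,557,825.60.
After interest of R$2,032,848.00, pre-tax earnings = R$1,524,977.60.
Degree of combined leverage = contribution ÷ (EBIT − I) = R$6,309,625.60 ÷ R$1,524,977.60 = 4.1375.
%ΔEPS = DCL × %ΔSales = 4.1375 × -18.8% = -77.8%.

-77.8%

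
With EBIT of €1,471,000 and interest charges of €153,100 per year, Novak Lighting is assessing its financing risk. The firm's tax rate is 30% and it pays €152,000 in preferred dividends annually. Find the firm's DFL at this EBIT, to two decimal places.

Interest = €153,100.00.
Preferred dividends grossed up pre-tax: €152,000 / (1 − 0.30) = €217,142.86.
DFL = EBIT ÷ [EBIT − I − D_p/(1−t)] = €1,471,000 ÷ [€1,471,000 − €153,100.00 − €217,142.86] = €1,471,000 ÷ €1,100,757.14 = 1.3364.

1.34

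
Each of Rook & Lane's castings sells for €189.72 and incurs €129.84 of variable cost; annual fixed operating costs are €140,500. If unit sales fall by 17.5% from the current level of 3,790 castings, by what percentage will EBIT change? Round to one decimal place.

Contribution at this volume is 3,790 × €59.88 = €226,945.20.
Subtracting fixed costs: EBIT = €226,945.20 − €140,500 = €86,445.20.
DOL = contribution ÷ EBIT = €226,945.20 ÷ €86,445.20 = 2.6253.
So EBIT moves 2.6253 × (-17.5%) = -45.9%.

-45.9%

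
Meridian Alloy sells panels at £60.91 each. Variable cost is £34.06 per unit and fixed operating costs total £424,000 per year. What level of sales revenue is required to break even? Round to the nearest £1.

CM per unit = £60.91 − £34.06 = £26.85; CM ratio = £26.85 / £60.91 = 0.4408.
Break-even sales = FC ÷ CM ratio = £424,000 × £60.91 / £26.85 = £961,856.

£961,856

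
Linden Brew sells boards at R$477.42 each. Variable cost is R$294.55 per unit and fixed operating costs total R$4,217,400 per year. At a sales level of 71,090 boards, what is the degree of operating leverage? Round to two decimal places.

1.48

At 71,090 units, contribution = 71,090 × R$182.87 = R$13,000,228.30.
Operating income = contribution − fixed costs = R$13,000,228.30 − R$4,217,400 = R$8,782,828.30.
Degree of operating leverage = R$13,000,228.30 / R$8,782,828.30 = 1.4802.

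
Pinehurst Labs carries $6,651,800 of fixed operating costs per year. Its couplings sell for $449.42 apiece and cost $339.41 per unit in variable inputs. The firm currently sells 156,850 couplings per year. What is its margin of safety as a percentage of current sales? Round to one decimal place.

61.5%

Each unit contributes $449.42 − $339.41 = $110.01. Break-even units = $6,651,800 ÷ $110.01 = 60,465.41; break-even revenue = 60,465.41 × $449.42 = $27,174,365.57.
Current sales = 156,850 × $449.42 = $70,491,527.00.
Margin of safety = ($70,491,527.00 − $27,174,365.57) ÷ $70,491,527.00 = 61.5%.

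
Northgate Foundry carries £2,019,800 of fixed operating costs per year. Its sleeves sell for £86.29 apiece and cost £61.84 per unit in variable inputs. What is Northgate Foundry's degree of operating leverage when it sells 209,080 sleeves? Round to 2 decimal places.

1.65

Total contribution margin = 209,080 × £24.45 = £5,112,006.00.
Subtracting fixed costs: EBIT = £5,112,006.00 − £2,019,800 = £3,092,206.00.
So DOL = total CM / EBIT = £5,112,006.00 / £3,092,206.00 = 1.6532.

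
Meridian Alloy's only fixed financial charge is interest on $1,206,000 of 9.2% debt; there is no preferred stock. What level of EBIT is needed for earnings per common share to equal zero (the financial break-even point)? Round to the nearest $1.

Annual interest = 9.2% × $1,206,000 = $110,952.00.
Without preferred stock the financial break-even is simply EBIT = interest = $110,952.00.

$110,952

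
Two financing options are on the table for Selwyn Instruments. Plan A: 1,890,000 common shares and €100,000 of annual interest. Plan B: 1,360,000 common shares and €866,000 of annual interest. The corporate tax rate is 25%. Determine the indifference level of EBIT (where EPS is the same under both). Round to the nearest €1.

€2,831,585

At indifference, (EBIT − 100,000)(1 − t)/1,890,000 = (EBIT − 866,000)(1 − t)/1,360,000.
Cancelling (1 − t) and cross-multiplying: 1,360,000·(EBIT − 100,000) = 1,890,000·(EBIT − 866,000).
Solving, EBIT = (866,000·1,890,000 − 100,000·1,360,000) / (1,890,000 − 1,360,000) = 1,500,740,000,000 / 530,000 = 2,831,584.91.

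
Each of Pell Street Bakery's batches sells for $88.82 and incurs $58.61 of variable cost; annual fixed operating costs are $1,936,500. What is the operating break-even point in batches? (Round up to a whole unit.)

Contribution margin per unit = $88.82 − $58.61 = $30.21.
Units to break even: $1,936,500 ÷ $30.21 = 64,101.29, rounded up to 64,102.

64,102 batches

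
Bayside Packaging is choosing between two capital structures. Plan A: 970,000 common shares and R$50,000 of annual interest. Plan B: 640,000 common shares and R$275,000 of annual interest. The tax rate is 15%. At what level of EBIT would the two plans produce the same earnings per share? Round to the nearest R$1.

R$711,364

Set EPS_A = EPS_B: (EBIT − R$50,000)(1 − 0.15) ÷ 970,000 = (EBIT − R$275,000)(1 − 0.15) ÷ 640,000.
The (1 − t) factor cancels: (EBIT − 50,000) × 640,000 = (EBIT − 275,000) × 970,000.
EBIT × (970,000 − 640,000) = 275,000 × 970,000 − 50,000 × 640,000 = 234,750,000,000, so EBIT = 234,750,000,000 ÷ 330,000 = 711,363.64.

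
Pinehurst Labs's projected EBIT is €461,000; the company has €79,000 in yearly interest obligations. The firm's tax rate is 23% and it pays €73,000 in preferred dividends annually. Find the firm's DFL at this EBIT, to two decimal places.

Annual interest charges come to €79,000.00.
Pre-tax preferred-dividend burden = €73,000 ÷ (1 − 0.23) = €94,805.19.
DFL = EBIT ÷ [EBIT − I − D_p/(1−t)] = €461,000 ÷ [€461,000 − €79,000.00 − €94,805.19] = €461,000 ÷ €287,194.81 = 1.6052.

1.61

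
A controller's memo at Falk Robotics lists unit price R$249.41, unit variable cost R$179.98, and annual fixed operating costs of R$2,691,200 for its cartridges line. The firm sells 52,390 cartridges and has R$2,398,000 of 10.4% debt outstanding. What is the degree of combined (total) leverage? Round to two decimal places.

5.22

Total contribution margin = 52,390 × R$69.43 = R$3,637,437.70.
EBIT = R$3,637,437.70 − R$2,691,200 = R$946,237.70. Interest = R$249,392.00, so EBIT − I = R$696,845.70.
DCL = contribution ÷ (EBIT − I) = R$3,637,437.70 ÷ R$696,845.70 = 5.2199.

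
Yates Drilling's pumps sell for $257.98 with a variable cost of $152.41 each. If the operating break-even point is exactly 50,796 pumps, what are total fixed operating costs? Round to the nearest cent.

Unit CM = price − variable cost = $257.98 − $152.41 = $105.57.
Fixed costs = break-even units × CM = 50,796 × $105.57 = $5,362,533.72.

$5,362,533.72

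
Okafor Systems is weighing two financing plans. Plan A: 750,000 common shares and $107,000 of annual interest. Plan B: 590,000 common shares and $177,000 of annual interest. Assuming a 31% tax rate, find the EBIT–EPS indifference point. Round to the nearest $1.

Set EPS_A = EPS_B: (EBIT − $107,000)(1 − 0.31) ÷ 750,000 = (EBIT − $177,000)(1 − 0.31) ÷ 590,000.
The (1 − t) factor cancels: (EBIT − 107,000) × 590,000 = (EBIT − 177,000) × 750,000.
Solving, EBIT = (177,000·750,000 − 107,000·590,000) / (750,000 − 590,000) = 69,620,000,000 / 160,000 = 435,125.00.

$435,125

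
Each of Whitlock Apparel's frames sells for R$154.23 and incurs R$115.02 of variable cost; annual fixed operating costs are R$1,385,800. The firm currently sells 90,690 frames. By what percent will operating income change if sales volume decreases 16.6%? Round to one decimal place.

Contribution at this volume is 90,690 × R$39.21 = R$3,555,954.90.
Subtracting fixed costs: EBIT = R$3,555,954.90 − R$1,385,800 = R$2,170,154.90.
Degree of operating leverage = R$3,555,954.90 / R$2,170,154.90 = 1.6386.
So EBIT moves 1.6386 × (-16.6%) = -27.2%.

-27.2%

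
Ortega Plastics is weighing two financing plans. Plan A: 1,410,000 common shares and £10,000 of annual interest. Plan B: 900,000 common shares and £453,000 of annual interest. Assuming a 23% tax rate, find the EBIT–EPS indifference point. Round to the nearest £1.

£1,234,765

Set EPS_A = EPS_B: (EBIT − £10,000)(1 − 0.23) ÷ 1,410,000 = (EBIT − £453,000)(1 − 0.23) ÷ 900,000.
The (1 − t) factor cancels: (EBIT − 10,000) × 900,000 = (EBIT − 453,000) × 1,410,000.
EBIT × (1,410,000 − 900,000) = 453,000 × 1,410,000 − 10,000 × 900,000 = 629,730,000,000, so EBIT = 629,730,000,000 ÷ 510,000 = 1,234,764.71.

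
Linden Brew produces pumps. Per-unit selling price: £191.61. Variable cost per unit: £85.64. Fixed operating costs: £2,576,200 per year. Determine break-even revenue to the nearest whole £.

CM per unit = £191.61 − £85.64 = £105.97; CM ratio = £105.97 / £191.61 = 0.5531.
Break-even revenue = fixed costs × price ÷ CM = £2,576,200 × £191.61 ÷ £105.97 = £4,658,164.

£4,658,164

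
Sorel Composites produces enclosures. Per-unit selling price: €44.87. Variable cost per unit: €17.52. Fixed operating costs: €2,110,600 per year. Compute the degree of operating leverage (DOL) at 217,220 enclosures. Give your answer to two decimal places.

At 217,220 units, contribution = 217,220 × €27.35 = €5,940,967.00.
Subtracting fixed costs: EBIT = €5,940,967.00 − €2,110,600 = €3,830,367.00.
DOL = contribution ÷ EBIT = €5,940,967.00 ÷ €3,830,367.00 = 1.5510.

1.55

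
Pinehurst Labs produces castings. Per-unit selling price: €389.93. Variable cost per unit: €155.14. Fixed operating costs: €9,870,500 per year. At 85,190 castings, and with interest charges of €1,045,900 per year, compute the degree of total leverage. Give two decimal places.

2.20

At 85,190 units, contribution = 85,190 × €234.79 = €20,001,760.10.
Subtracting fixed costs: EBIT = €20,001,760.10 − €9,870,500 = €10,131,260.10. Interest = €1,045,900.00.
DOL = €20,001,760.10 ÷ €10,131,260.10 = 1.9743; DFL = €10,131,260.10 ÷ €9,085,360.10 = 1.1151.
DCL = DOL × DFL = 1.9743 × 1.1151 = 2.2015.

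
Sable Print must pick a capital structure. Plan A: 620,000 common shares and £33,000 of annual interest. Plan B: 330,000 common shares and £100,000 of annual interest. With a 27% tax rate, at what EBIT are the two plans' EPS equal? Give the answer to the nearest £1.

£176,241

Set EPS_A = EPS_B: (EBIT − £33,000)(1 − 0.27) ÷ 620,000 = (EBIT − £100,000)(1 − 0.27) ÷ 330,000.
The (1 − t) factor cancels: (EBIT − 33,000) × 330,000 = (EBIT − 100,000) × 620,000.
EBIT × (620,000 − 330,000) = 100,000 × 620,000 − 33,000 × 330,000 = 51,110,000,000, so EBIT = 51,110,000,000 ÷ 290,000 = 176,241.38.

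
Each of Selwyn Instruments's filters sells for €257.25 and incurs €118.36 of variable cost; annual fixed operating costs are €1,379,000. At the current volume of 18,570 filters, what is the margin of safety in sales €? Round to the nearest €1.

€2,222,969

Each unit contributes €257.25 − €118.36 = €138.89. Break-even units = €1,379,000 ÷ €138.89 = 9,928.72; break-even revenue = 9,928.72 × €257.25 = €2,554,163.37.
Actual sales revenue = 18,570 × €257.25 = €4,777,132.50.
Margin of safety = €4,777,132.50 − €2,554,163.37 = €2,222,969.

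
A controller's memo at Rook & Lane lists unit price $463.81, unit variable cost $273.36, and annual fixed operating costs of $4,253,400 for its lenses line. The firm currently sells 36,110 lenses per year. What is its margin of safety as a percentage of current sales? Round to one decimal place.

38.2%

Each unit contributes $463.81 − $273.36 = $190.45. Break-even units = $4,253,400 ÷ $190.45 = 22,333.42; break-even revenue = 22,333.42 × $463.81 = $10,358,463.92.
Current sales = 36,110 × $463.81 = $16,748,179.10.
Margin of safety = ($16,748,179.10 − $10,358,463.92) ÷ $16,748,179.10 = 38.2%.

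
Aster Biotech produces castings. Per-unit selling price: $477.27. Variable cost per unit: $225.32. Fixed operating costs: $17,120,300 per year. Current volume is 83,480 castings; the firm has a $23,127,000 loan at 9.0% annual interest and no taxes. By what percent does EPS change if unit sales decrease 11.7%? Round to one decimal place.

-134.4%

At 83,480 units, contribution = 83,480 × $251.95 = $21,032,786.00.
Operating income = contribution − fixed costs = $21,032,786.00 − $17,120,300 = $3,912,486.00.
After interest of $2,081,430.00, pre-tax earnings = $1,831,056.00.
Degree of combined leverage = contribution ÷ (EBIT − I) = $21,032,786.00 ÷ $1,831,056.00 = 11.4867.
EPS therefore changes by 11.4867 × (-11.7%) = -134.4%.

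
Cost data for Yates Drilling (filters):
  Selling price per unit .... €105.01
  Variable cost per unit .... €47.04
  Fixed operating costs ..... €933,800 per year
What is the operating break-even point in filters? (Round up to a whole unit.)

Contribution margin per unit = €105.01 − €47.04 = €57.97.
Break-even volume = fixed costs ÷ CM per unit = €933,800 ÷ €57.97 = 16,108.33, so 16,109 filters.

16,109 filters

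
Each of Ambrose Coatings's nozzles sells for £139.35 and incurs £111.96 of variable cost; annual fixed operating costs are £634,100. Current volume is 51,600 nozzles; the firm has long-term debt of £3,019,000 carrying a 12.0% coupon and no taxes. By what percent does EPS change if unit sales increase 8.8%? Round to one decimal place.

+29.8%

Contribution at this volume is 51,600 × £27.39 = £1,413,324.00.
Operating income = contribution − fixed costs = £1,413,324.00 − £634,100 = £779,224.00.
Interest = £362,280.00, so EBIT − I = £416,944.00.
Degree of combined leverage = contribution ÷ (EBIT − I) = £1,413,324.00 ÷ £416,944.00 = 3.3897.
EPS therefore changes by 3.3897 × (+8.8%) = +29.8%.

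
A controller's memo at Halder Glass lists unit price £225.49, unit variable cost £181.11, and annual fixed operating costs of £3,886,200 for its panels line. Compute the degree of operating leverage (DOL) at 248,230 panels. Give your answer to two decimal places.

1.55

Contribution at this volume is 248,230 × £44.38 = £11,016,447.40.
EBIT = £11,016,447.40 − £3,886,200 = £7,130,247.40.
DOL = contribution ÷ EBIT = £11,016,447.40 ÷ £7,130,247.40 = 1.5450.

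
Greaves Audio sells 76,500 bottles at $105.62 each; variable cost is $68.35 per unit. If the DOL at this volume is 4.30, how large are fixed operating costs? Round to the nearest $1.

$2,188,096

Contribution at this volume is 76,500 × $37.27 = $2,851,155.00.
Since DOL = CM ÷ EBIT, EBIT = $2,851,155.00 ÷ 4.30 = $663,059.30.
Fixed costs = CM − EBIT = $2,851,155.00 − $663,059.30 = $2,188,096.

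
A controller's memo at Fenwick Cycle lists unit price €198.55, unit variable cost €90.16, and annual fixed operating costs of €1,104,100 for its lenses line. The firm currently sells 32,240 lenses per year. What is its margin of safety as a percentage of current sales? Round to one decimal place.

68.4%

Each unit contributes €198.55 − €90.16 = €108.39. Break-even units = €1,104,100 ÷ €108.39 = 10,186.36; break-even revenue = 10,186.36 × €198.55 = €2,022,502.58.
Actual sales revenue = 32,240 × €198.55 = €6,401,252.00.
Margin of safety = (€6,401,252.00 − €2,022,502.58) ÷ €6,401,252.00 = 68.4%.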